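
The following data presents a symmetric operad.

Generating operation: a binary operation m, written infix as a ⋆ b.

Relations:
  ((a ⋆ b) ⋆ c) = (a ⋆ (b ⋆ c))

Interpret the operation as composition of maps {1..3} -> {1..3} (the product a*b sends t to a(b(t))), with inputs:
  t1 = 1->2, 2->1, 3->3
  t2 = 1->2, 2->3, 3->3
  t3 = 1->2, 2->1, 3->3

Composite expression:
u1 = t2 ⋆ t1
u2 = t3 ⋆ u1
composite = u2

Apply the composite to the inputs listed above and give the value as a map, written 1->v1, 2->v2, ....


1->3, 2->1, 3->3

(t2 ⋆ t1) = 1->3, 2->2, 3->3
(t3 ⋆ (t2 ⋆ t1)) = 1->3, 2->1, 3->3


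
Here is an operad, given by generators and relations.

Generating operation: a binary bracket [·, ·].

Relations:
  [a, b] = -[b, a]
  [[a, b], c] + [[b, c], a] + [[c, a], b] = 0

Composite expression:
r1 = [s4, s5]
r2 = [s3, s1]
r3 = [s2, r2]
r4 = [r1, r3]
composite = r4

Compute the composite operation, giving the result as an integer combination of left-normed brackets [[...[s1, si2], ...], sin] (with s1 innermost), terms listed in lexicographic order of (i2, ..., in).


-[[[[s1, s3], s2], s4], s5] + [[[[s1, s3], s2], s5], s4]

Antisymmetry and Jacobi reduce to s1-anchored left-normed brackets.
Composite bracket: [[s4, s5], [s2, [s3, s1]]]
Full expansion: 16 signed words from ab - ba (2^4 = 16).
Words beginning with s1 determine it all:
  s1s3s2s4s5 appears with sign -1, giving the term -[[[[s1, s3], s2], s4], s5]
  s1s3s2s5s4 appears with sign +1, giving the term +[[[[s1, s3], s2], s5], s4]


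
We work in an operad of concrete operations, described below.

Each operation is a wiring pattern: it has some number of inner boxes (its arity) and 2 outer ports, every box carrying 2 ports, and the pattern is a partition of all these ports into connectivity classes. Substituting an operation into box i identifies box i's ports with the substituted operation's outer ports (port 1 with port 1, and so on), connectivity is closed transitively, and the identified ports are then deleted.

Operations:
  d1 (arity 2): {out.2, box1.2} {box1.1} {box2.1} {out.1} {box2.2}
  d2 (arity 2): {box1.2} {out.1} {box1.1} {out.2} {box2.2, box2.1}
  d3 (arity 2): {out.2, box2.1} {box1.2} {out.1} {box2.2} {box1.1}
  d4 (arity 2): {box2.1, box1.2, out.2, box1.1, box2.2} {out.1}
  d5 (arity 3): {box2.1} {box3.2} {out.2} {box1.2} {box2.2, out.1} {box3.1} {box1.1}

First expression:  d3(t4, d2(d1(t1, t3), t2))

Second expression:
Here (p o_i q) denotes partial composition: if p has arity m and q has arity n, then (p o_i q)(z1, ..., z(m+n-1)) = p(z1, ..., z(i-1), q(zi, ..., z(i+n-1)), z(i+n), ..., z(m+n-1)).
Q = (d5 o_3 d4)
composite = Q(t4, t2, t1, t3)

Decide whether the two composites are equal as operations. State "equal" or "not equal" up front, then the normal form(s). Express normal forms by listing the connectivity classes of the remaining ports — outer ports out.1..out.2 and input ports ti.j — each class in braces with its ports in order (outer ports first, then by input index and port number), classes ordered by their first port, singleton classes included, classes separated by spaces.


Reducing the first expression gives {out.1} {out.2} {t1.1} {t1.2} {t2.1, t2.2} {t3.1} {t3.2} {t4.1} {t4.2}
Reducing the second expression gives {out.1, t2.2} {out.2} {t1.1, t1.2, t3.1, t3.2} {t2.1} {t4.1} {t4.2}
The normal forms differ: not equal.

not equal; first: {out.1} {out.2} {t1.1} {t1.2} {t2.1, t2.2} {t3.1} {t3.2} {t4.1} {t4.2}; second: {out.1, t2.2} {out.2} {t1.1, t1.2, t3.1, t3.2} {t2.1} {t4.1} {t4.2}


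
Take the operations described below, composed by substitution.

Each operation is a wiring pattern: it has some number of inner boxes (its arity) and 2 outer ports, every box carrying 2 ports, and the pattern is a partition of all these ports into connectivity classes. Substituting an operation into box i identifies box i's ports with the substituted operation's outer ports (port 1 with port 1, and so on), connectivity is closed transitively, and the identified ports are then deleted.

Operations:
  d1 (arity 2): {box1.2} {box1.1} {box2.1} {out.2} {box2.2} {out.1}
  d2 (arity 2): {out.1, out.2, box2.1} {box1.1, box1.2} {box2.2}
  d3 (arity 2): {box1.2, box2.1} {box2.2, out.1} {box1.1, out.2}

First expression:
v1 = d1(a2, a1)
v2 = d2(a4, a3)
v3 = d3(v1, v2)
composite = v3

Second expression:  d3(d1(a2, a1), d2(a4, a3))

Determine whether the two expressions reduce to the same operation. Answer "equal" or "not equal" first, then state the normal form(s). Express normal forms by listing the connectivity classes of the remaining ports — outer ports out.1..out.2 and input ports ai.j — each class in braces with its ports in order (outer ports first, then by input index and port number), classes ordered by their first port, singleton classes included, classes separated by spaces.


equal — both sides give {out.1, a3.1} {out.2} {a1.1} {a1.2} {a2.1} {a2.2} {a3.2} {a4.1, a4.2}

The first composite normalizes to {out.1, a3.1} {out.2} {a1.1} {a1.2} {a2.1} {a2.2} {a3.2} {a4.1, a4.2}
The second composite normalizes to {out.1, a3.1} {out.2} {a1.1} {a1.2} {a2.1} {a2.2} {a3.2} {a4.1, a4.2}
The normal forms match — equal.


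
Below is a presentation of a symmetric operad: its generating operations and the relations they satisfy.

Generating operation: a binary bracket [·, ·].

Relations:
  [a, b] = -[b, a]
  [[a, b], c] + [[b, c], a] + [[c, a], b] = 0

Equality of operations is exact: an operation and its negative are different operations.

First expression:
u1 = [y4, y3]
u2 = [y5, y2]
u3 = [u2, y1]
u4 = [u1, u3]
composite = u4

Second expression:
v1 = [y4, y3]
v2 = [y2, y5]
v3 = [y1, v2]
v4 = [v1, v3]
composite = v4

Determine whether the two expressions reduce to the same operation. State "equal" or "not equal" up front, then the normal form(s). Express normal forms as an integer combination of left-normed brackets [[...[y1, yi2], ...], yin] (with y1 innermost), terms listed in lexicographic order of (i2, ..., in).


equal — both sides give [[[[y1, y2], y5], y3], y4] - [[[[y1, y2], y5], y4], y3] - [[[[y1, y5], y2], y3], y4] + [[[[y1, y5], y2], y4], y3]


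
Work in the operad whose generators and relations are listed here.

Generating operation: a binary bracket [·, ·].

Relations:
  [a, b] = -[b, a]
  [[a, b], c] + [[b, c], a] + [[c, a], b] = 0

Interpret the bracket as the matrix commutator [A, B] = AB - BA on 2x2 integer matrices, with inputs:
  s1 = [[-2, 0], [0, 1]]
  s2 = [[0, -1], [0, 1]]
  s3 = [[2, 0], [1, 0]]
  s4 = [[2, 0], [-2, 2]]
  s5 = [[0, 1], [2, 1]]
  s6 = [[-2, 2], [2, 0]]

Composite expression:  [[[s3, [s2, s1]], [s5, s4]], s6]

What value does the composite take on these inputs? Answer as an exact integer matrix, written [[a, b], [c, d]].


[[-72, 0], [-72, 72]]

[s2, s1] = [[0, -3], [0, 0]]
[s3, [s2, s1]] = [[3, -6], [0, -3]]
[s5, s4] = [[-2, 0], [-2, 2]]
[[s3, [s2, s1]], [s5, s4]] = [[12, -24], [12, -12]]
[[[s3, [s2, s1]], [s5, s4]], s6] = [[-72, 0], [-72, 72]]


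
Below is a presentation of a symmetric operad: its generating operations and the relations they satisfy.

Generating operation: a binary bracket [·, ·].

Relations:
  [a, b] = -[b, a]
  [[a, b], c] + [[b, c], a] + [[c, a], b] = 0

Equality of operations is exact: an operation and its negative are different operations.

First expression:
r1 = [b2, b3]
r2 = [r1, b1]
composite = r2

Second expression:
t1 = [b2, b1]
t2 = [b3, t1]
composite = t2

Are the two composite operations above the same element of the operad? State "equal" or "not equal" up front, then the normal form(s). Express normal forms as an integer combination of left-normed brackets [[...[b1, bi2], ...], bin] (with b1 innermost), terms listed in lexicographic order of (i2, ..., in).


The first composite normalizes to -[[b1, b2], b3] + [[b1, b3], b2]
The second composite normalizes to [[b1, b2], b3]
Distinct normal forms: not equal.

not equal; the first gives -[[b1, b2], b3] + [[b1, b3], b2] and the second [[b1, b2], b3]


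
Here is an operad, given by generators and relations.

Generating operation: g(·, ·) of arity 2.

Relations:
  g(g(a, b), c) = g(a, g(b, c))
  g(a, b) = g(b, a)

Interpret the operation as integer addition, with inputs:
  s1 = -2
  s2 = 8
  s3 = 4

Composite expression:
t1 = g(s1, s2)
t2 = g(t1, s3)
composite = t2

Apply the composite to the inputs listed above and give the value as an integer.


10

g(s1, s2) = 6
g(g(s1, s2), s3) = 10


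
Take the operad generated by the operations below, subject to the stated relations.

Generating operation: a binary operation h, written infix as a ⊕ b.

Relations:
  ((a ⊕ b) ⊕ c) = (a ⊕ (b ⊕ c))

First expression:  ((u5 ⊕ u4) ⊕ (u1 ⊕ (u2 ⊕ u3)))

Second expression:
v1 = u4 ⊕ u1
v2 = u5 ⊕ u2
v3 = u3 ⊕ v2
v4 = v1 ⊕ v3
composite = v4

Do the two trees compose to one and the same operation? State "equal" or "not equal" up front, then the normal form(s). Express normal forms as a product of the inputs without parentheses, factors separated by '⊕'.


not equal; the first gives u5 ⊕ u4 ⊕ u1 ⊕ u2 ⊕ u3 and the second u4 ⊕ u1 ⊕ u3 ⊕ u5 ⊕ u2

Reducing the first expression gives u5 ⊕ u4 ⊕ u1 ⊕ u2 ⊕ u3
Reducing the second expression gives u4 ⊕ u1 ⊕ u3 ⊕ u5 ⊕ u2
The forms do not match — not equal.


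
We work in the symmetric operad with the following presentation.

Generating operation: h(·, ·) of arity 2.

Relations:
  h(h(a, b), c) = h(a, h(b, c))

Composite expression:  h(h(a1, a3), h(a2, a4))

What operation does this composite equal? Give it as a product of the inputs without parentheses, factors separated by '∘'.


a1 ∘ a3 ∘ a2 ∘ a4

Key point: h is associative — brackets drop, the a-order remains.
h(a1, a3) reduces to a1 ∘ a3
h(a2, a4) reduces to a2 ∘ a4
h(h(a1, a3), h(a2, a4)) reduces to a1 ∘ a3 ∘ a2 ∘ a4


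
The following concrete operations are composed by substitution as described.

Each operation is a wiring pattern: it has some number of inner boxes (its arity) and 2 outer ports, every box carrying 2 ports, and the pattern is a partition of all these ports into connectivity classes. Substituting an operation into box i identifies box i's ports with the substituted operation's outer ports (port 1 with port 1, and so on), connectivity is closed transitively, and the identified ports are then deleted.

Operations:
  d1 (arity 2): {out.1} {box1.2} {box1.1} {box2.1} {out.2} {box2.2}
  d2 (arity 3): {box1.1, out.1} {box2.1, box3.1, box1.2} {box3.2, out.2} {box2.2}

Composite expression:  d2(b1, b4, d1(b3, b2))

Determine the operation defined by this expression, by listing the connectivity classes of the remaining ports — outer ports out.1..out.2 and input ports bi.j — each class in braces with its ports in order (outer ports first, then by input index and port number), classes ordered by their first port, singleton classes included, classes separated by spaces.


Two ports join when wires chain via d2-identified ports.
stage d1: inputs (b3, b2), connectivity {out.1} {out.2} {b2.1} {b2.2} {b3.1} {b3.2}, out.j its boundary
stage d2: inputs (b1, b4, b3, b2), connectivity {out.1, b1.1} {out.2} {b1.2, b4.1} {b2.1} {b2.2} {b3.1} {b3.2} {b4.2}, out.j its boundary

{out.1, b1.1} {out.2} {b1.2, b4.1} {b2.1} {b2.2} {b3.1} {b3.2} {b4.2}


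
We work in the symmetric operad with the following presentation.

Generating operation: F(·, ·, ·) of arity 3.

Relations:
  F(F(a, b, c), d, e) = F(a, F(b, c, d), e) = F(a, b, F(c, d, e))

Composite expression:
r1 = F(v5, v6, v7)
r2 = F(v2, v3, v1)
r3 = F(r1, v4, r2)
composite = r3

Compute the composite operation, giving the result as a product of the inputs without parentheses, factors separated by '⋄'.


v5 ⋄ v6 ⋄ v7 ⋄ v4 ⋄ v2 ⋄ v3 ⋄ v1

Associativity of F dissolves the nesting; only the v-input order survives.
F(v5, v6, v7) flattens to v5 ⋄ v6 ⋄ v7
F(v2, v3, v1) flattens to v2 ⋄ v3 ⋄ v1
F(F(v5, v6, v7), v4, F(v2, v3, v1)) flattens to v5 ⋄ v6 ⋄ v7 ⋄ v4 ⋄ v2 ⋄ v3 ⋄ v1


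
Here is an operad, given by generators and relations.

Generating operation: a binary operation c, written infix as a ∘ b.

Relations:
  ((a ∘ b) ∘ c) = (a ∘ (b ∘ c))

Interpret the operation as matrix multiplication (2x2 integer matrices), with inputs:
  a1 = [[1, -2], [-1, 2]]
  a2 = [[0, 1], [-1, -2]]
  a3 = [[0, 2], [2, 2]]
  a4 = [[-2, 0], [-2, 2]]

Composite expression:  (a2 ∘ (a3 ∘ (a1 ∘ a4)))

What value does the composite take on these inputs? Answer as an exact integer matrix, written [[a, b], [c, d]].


[[0, 0], [4, -8]]


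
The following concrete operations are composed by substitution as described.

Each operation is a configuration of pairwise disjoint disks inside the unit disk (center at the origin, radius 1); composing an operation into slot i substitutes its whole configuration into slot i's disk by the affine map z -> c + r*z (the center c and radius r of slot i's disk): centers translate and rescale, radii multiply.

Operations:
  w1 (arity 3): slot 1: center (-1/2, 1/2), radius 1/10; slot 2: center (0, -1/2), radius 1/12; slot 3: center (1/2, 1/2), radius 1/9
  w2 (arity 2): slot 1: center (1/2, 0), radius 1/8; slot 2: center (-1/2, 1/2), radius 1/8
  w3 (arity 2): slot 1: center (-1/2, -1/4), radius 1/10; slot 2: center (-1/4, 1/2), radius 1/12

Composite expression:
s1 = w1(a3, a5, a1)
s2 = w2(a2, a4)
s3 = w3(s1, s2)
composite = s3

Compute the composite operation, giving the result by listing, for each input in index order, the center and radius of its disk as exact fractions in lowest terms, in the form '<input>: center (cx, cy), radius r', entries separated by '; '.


Only the slot chain above each a matters under w3; compose those maps.
tracing a3 down its 2-map path: center (-11/20, -1/5), radius 1/100
tracing a5 down its 2-map path: center (-1/2, -3/10), radius 1/120
tracing a1 down its 2-map path: center (-9/20, -1/5), radius 1/90
tracing a2 down its 2-map path: center (-5/24, 1/2), radius 1/96
tracing a4 down its 2-map path: center (-7/24, 13/24), radius 1/96

a1: center (-9/20, -1/5), radius 1/90; a2: center (-5/24, 1/2), radius 1/96; a3: center (-11/20, -1/5), radius 1/100; a4: center (-7/24, 13/24), radius 1/96; a5: center (-1/2, -3/10), radius 1/120


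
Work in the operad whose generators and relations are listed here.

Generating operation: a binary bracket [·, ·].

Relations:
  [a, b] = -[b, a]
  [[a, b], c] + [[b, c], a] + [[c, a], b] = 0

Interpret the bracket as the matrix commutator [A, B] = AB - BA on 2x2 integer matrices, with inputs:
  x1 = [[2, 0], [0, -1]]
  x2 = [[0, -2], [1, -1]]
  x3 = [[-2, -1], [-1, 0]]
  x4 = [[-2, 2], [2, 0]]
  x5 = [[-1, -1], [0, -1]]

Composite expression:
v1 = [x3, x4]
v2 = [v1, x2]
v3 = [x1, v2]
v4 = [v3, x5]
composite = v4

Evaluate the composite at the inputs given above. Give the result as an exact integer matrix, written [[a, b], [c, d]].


[[-18, 0], [0, 18]]

[x3, x4] = [[0, -6], [6, 0]]
[[x3, x4], x2] = [[6, 6], [6, -6]]
[x1, [[x3, x4], x2]] = [[0, 18], [-18, 0]]
[[x1, [[x3, x4], x2]], x5] = [[-18, 0], [0, 18]]


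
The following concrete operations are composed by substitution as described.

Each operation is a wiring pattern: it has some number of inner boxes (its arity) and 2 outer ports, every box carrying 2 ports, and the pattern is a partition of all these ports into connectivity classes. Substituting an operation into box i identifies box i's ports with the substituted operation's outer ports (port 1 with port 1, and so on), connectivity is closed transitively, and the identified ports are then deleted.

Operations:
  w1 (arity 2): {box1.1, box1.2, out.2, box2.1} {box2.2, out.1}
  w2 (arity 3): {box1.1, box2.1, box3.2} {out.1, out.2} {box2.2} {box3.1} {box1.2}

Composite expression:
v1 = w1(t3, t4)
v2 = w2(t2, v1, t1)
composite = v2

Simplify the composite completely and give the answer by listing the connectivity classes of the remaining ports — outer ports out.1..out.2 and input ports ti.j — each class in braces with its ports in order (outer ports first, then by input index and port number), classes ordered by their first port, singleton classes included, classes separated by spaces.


{out.1, out.2} {t1.1} {t1.2, t2.1, t4.2} {t2.2} {t3.1, t3.2, t4.1}

Substituting into w2 glues patterns; closure does the rest.
after w1, the pattern on (t3, t4) reads {out.1, t4.2} {out.2, t3.1, t3.2, t4.1} (out.j = its outer ports)
after w2, the pattern on (t2, t3, t4, t1) reads {out.1, out.2} {t1.1} {t1.2, t2.1, t4.2} {t2.2} {t3.1, t3.2, t4.1} (out.j = its outer ports)


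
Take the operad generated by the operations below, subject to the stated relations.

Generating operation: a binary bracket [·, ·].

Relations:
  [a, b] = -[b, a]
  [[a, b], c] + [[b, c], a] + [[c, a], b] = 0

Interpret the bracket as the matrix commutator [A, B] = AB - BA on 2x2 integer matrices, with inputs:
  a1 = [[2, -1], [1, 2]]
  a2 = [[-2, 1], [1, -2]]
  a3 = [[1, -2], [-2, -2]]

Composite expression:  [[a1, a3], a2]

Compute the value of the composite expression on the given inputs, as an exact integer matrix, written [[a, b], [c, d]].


[[0, 8], [-8, 0]]

[a1, a3] = [[4, 3], [3, -4]]
[[a1, a3], a2] = [[0, 8], [-8, 0]]


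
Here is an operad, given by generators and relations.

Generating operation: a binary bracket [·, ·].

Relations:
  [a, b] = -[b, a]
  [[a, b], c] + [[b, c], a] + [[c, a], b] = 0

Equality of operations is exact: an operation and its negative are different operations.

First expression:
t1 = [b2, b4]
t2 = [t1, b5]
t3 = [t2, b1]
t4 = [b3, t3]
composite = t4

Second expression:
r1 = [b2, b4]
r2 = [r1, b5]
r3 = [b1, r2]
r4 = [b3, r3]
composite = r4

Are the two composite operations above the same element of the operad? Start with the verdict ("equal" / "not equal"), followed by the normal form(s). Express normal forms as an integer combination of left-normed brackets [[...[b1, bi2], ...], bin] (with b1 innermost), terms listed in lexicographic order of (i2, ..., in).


not equal — first [[[[b1, b2], b4], b5], b3] - [[[[b1, b4], b2], b5], b3] - [[[[b1, b5], b2], b4], b3] + [[[[b1, b5], b4], b2], b3], second -[[[[b1, b2], b4], b5], b3] + [[[[b1, b4], b2], b5], b3] + [[[[b1, b5], b2], b4], b3] - [[[[b1, b5], b4], b2], b3]


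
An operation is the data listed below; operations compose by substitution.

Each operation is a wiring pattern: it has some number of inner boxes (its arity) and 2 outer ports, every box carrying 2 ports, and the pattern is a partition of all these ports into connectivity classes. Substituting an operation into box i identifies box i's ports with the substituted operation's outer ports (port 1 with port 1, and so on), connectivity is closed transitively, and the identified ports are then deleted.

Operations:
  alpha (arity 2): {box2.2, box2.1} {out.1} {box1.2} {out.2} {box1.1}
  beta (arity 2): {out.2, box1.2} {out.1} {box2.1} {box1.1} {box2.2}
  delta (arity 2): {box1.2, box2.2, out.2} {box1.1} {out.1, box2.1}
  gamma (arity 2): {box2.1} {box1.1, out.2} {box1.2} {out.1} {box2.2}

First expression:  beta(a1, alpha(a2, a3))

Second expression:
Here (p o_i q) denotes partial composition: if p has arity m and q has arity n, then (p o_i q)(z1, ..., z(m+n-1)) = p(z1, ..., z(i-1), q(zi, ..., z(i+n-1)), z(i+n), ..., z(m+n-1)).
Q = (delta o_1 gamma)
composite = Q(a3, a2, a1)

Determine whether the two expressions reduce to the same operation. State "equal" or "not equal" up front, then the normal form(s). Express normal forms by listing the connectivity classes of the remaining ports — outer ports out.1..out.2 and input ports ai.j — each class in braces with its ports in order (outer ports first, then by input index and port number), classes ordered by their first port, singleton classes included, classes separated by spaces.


not equal; the first gives {out.1} {out.2, a1.2} {a1.1} {a2.1} {a2.2} {a3.1, a3.2} and the second {out.1, a1.1} {out.2, a1.2, a3.1} {a2.1} {a2.2} {a3.2}

Reducing the first expression gives {out.1} {out.2, a1.2} {a1.1} {a2.1} {a2.2} {a3.1, a3.2}
Reducing the second expression gives {out.1, a1.1} {out.2, a1.2, a3.1} {a2.1} {a2.2} {a3.2}
The normal forms differ: not equal.


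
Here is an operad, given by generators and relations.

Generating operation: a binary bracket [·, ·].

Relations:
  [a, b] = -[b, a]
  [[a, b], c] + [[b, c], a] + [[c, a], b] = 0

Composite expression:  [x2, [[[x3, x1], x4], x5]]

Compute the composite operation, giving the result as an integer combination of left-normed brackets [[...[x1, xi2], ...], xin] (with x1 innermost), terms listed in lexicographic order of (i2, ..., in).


Antisymmetry and Jacobi reduce to x1-anchored left-normed brackets.
Composite bracket: [x2, [[[x3, x1], x4], x5]]
Expanding via [a, b] = ab - ba: 16 signed words (2^4 = 16).
Collect the words opening with x1:
  x1x3x4x5x2 appears with sign +1, giving the term +[[[[x1, x3], x4], x5], x2]

[[[[x1, x3], x4], x5], x2]


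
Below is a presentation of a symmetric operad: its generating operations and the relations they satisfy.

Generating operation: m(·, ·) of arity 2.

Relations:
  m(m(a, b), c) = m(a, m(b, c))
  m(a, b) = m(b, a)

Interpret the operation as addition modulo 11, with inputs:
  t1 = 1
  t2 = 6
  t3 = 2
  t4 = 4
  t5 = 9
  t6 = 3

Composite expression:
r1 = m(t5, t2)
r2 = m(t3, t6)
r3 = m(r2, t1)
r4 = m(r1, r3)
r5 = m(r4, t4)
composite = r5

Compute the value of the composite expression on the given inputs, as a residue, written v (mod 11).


3 (mod 11)

m(t5, t2) = 4
m(t3, t6) = 5
m(m(t3, t6), t1) = 6
m(m(t5, t2), m(m(t3, t6), t1)) = 10
m(m(m(t5, t2), m(m(t3, t6), t1)), t4) = 3


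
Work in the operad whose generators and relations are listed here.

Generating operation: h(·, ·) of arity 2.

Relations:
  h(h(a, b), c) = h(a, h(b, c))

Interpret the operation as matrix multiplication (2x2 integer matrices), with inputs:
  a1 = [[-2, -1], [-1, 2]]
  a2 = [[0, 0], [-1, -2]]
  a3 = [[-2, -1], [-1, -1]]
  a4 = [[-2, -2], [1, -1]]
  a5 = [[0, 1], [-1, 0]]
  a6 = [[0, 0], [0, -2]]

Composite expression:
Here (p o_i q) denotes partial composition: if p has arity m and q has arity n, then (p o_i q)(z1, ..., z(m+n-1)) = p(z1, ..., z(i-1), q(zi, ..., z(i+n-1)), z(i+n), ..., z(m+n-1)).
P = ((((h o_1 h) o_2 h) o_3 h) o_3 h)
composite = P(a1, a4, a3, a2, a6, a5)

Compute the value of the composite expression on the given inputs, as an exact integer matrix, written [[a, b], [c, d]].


[[32, 0], [16, 0]]

h(a3, a2) = [[1, 2], [1, 2]]
h(h(a3, a2), a6) = [[0, -4], [0, -4]]
h(a4, h(h(a3, a2), a6)) = [[0, 16], [0, 0]]
h(a1, h(a4, h(h(a3, a2), a6))) = [[0, -32], [0, -16]]
h(h(a1, h(a4, h(h(a3, a2), a6))), a5) = [[32, 0], [16, 0]]


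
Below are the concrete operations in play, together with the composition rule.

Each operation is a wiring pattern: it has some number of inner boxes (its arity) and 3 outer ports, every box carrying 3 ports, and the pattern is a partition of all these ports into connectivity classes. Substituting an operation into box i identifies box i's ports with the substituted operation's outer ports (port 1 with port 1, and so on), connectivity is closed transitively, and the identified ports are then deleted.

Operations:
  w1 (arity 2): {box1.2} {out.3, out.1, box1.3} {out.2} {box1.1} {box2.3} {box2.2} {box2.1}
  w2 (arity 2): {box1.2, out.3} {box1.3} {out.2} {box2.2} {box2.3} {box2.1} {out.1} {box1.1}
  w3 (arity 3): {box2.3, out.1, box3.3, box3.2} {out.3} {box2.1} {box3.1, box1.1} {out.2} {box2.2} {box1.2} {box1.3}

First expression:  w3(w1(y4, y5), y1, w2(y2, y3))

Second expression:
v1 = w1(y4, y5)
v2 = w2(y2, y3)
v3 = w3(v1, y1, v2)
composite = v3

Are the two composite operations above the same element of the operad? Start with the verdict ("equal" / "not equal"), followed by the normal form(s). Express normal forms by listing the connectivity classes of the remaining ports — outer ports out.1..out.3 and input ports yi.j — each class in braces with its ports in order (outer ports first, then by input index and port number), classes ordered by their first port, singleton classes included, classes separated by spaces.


equal; both compose to {out.1, y1.3, y2.2} {out.2} {out.3} {y1.1} {y1.2} {y2.1} {y2.3} {y3.1} {y3.2} {y3.3} {y4.1} {y4.2} {y4.3} {y5.1} {y5.2} {y5.3}

In normal form, the first expression is {out.1, y1.3, y2.2} {out.2} {out.3} {y1.1} {y1.2} {y2.1} {y2.3} {y3.1} {y3.2} {y3.3} {y4.1} {y4.2} {y4.3} {y5.1} {y5.2} {y5.3}
In normal form, the second expression is {out.1, y1.3, y2.2} {out.2} {out.3} {y1.1} {y1.2} {y2.1} {y2.3} {y3.1} {y3.2} {y3.3} {y4.1} {y4.2} {y4.3} {y5.1} {y5.2} {y5.3}
Both agree, so they are equal.


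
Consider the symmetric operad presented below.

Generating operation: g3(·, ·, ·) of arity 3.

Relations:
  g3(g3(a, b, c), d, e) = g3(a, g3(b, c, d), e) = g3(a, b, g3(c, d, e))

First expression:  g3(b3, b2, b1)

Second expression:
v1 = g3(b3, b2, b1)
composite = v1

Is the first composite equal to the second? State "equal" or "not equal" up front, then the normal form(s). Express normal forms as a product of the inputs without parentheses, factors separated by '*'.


equal: each reduces to b3 * b2 * b1

The first expression reduces to b3 * b2 * b1
The second expression reduces to b3 * b2 * b1
Both agree, so they are equal.


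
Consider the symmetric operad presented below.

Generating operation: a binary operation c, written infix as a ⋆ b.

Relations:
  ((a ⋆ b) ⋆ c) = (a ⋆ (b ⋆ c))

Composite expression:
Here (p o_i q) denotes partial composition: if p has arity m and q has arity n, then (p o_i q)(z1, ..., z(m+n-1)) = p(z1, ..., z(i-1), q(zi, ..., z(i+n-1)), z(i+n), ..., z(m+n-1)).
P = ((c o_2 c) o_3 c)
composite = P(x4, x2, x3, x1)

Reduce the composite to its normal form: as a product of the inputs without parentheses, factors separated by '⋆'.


x4 ⋆ x2 ⋆ x3 ⋆ x1

Under associativity of c, the answer is the x's in reading order.
(x3 ⋆ x1) spells out as x3 ⋆ x1
(x2 ⋆ (x3 ⋆ x1)) spells out as x2 ⋆ x3 ⋆ x1
(x4 ⋆ (x2 ⋆ (x3 ⋆ x1))) spells out as x4 ⋆ x2 ⋆ x3 ⋆ x1


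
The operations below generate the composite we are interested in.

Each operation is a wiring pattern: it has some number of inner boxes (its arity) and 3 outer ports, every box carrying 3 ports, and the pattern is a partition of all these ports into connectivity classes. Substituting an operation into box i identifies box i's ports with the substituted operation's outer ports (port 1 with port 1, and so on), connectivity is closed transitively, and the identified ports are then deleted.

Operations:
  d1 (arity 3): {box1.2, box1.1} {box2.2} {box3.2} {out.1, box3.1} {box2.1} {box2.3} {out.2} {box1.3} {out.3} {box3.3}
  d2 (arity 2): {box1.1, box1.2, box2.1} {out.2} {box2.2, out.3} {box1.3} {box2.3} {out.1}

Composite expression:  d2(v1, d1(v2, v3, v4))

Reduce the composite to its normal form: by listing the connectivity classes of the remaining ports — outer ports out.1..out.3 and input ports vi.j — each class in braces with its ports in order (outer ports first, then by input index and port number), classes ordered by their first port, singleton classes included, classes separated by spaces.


{out.1} {out.2} {out.3} {v1.1, v1.2, v4.1} {v1.3} {v2.1, v2.2} {v2.3} {v3.1} {v3.2} {v3.3} {v4.2} {v4.3}

Reachability decides: close wires over d2-identified ports.
stage d1: inputs (v2, v3, v4), connectivity {out.1, v4.1} {out.2} {out.3} {v2.1, v2.2} {v2.3} {v3.1} {v3.2} {v3.3} {v4.2} {v4.3}, out.j its boundary
stage d2: inputs (v1, v2, v3, v4), connectivity {out.1} {out.2} {out.3} {v1.1, v1.2, v4.1} {v1.3} {v2.1, v2.2} {v2.3} {v3.1} {v3.2} {v3.3} {v4.2} {v4.3}, out.j its boundary


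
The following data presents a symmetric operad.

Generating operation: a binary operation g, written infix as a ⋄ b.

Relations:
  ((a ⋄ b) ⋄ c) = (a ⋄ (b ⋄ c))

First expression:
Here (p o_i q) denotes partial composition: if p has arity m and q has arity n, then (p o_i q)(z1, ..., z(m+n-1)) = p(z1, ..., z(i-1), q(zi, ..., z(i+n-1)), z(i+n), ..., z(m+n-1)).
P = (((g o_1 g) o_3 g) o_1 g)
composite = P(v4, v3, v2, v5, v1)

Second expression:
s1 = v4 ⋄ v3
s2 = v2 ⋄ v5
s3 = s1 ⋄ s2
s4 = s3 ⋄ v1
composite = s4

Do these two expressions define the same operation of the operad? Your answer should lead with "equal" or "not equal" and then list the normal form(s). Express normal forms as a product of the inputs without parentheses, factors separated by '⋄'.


equal; both compose to v4 ⋄ v3 ⋄ v2 ⋄ v5 ⋄ v1

Normal form of the first expression: v4 ⋄ v3 ⋄ v2 ⋄ v5 ⋄ v1
Normal form of the second expression: v4 ⋄ v3 ⋄ v2 ⋄ v5 ⋄ v1
The normal forms match — equal.


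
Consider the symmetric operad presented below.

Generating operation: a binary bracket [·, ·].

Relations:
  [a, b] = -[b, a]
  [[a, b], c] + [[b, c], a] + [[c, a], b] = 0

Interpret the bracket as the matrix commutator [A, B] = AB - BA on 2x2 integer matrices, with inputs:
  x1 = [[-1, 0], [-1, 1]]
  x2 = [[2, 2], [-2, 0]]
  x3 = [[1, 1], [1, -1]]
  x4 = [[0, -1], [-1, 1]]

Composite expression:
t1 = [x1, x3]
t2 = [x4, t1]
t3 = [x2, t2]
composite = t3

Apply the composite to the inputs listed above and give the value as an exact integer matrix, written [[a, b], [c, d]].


[[4, 16], [12, -4]]

[x1, x3] = [[1, -2], [0, -1]]
[x4, [x1, x3]] = [[-2, 4], [-2, 2]]
[x2, [x4, [x1, x3]]] = [[4, 16], [12, -4]]


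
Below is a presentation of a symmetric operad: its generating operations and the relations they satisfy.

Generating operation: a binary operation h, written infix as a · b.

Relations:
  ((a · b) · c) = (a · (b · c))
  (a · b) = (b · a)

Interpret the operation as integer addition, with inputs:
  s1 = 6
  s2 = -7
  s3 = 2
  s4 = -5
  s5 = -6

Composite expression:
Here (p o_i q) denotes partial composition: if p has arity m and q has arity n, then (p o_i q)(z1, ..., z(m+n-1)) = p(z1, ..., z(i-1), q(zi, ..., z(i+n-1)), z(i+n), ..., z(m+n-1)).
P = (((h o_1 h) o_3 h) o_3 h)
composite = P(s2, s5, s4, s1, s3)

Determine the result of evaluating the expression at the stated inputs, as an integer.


-10


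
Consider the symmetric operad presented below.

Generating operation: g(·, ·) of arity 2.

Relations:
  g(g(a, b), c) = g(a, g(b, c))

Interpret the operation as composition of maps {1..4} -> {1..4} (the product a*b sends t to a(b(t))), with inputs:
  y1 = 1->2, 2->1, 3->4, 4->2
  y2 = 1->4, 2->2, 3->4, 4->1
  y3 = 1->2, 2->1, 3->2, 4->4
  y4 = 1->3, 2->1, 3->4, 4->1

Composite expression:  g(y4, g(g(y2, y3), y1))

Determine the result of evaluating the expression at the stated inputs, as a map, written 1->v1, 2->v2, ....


1->1, 2->1, 3->3, 4->1

g(y2, y3) = 1->2, 2->4, 3->2, 4->1
g(g(y2, y3), y1) = 1->4, 2->2, 3->1, 4->4
g(y4, g(g(y2, y3), y1)) = 1->1, 2->1, 3->3, 4->1


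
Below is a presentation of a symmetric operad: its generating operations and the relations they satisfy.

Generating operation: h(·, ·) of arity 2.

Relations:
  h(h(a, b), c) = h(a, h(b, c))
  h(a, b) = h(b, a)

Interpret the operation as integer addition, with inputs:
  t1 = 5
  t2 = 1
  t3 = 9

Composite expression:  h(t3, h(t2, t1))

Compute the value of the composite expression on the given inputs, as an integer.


15

h(t2, t1) = 6
h(t3, h(t2, t1)) = 15


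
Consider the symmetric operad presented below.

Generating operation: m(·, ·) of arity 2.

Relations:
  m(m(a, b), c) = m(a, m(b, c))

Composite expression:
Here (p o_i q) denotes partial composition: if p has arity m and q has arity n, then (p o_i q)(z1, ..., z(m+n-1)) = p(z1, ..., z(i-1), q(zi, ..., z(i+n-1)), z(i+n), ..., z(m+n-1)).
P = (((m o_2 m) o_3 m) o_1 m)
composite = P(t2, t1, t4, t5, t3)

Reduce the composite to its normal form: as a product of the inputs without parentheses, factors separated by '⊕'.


t2 ⊕ t1 ⊕ t4 ⊕ t5 ⊕ t3

Associativity of m dissolves the nesting; only the t-input order survives.
m(t2, t1) unparenthesizes to t2 ⊕ t1
m(t5, t3) unparenthesizes to t5 ⊕ t3
m(t4, m(t5, t3)) unparenthesizes to t4 ⊕ t5 ⊕ t3
m(m(t2, t1), m(t4, m(t5, t3))) unparenthesizes to t2 ⊕ t1 ⊕ t4 ⊕ t5 ⊕ t3


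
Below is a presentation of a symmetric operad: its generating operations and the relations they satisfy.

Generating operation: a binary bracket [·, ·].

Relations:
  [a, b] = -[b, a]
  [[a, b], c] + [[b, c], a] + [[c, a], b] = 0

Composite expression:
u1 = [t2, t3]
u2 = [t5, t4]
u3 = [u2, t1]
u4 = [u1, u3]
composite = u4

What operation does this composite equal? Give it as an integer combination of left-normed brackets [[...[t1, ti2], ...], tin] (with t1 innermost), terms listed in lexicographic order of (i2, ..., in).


-[[[[t1, t4], t5], t2], t3] + [[[[t1, t4], t5], t3], t2] + [[[[t1, t5], t4], t2], t3] - [[[[t1, t5], t4], t3], t2]

A multilinear Lie element is pinned by t1-initial words (t1 innermost).
Composite bracket: [[t2, t3], [[t5, t4], t1]]
The bracket unfolds into 16 signed words via [a, b] = ab - ba (2^4 = 16).
Coefficients come from the t1-initial words:
  word t1t4t5t2t3 has sign -1, contributing -[[[[t1, t4], t5], t2], t3]
  word t1t4t5t3t2 has sign +1, contributing +[[[[t1, t4], t5], t3], t2]
  word t1t5t4t2t3 has sign +1, contributing +[[[[t1, t5], t4], t2], t3]
  word t1t5t4t3t2 has sign -1, contributing -[[[[t1, t5], t4], t3], t2]


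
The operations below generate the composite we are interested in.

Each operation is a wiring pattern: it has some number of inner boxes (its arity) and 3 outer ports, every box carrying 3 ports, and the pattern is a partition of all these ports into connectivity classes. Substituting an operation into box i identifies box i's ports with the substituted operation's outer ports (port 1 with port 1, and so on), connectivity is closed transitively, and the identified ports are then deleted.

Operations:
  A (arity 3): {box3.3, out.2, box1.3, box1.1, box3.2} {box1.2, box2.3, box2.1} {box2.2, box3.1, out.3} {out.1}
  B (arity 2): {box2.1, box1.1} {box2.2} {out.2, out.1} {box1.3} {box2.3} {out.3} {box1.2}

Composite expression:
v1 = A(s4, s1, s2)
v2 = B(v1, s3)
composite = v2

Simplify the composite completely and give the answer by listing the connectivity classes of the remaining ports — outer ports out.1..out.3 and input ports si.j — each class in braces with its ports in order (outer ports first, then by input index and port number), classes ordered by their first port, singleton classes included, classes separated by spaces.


{out.1, out.2} {out.3} {s1.1, s1.3, s4.2} {s1.2, s2.1} {s2.2, s2.3, s4.1, s4.3} {s3.1} {s3.2} {s3.3}

After gluing at B, chains via deleted ports link the s-ports.
stage A: inputs (s4, s1, s2), connectivity {out.1} {out.2, s2.2, s2.3, s4.1, s4.3} {out.3, s1.2, s2.1} {s1.1, s1.3, s4.2}, out.j its boundary
stage B: inputs (s4, s1, s2, s3), connectivity {out.1, out.2} {out.3} {s1.1, s1.3, s4.2} {s1.2, s2.1} {s2.2, s2.3, s4.1, s4.3} {s3.1} {s3.2} {s3.3}, out.j its boundary


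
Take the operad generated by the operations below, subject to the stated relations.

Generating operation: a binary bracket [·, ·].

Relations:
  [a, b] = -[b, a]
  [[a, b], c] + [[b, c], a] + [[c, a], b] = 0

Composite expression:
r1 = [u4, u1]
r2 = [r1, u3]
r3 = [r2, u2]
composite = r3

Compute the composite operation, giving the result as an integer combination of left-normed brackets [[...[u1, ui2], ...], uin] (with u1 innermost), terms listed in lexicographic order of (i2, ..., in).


-[[[u1, u4], u3], u2]

Expand each bracket as ab - ba; the u1-initial words give the coefficients.
Composite bracket: [[[u4, u1], u3], u2]
Under [a, b] = ab - ba we get 8 signed associative words (2^3 = 8).
Keep just the words that open with u1:
  the word u1u4u3u2 carries sign -1 and contributes -[[[u1, u4], u3], u2]


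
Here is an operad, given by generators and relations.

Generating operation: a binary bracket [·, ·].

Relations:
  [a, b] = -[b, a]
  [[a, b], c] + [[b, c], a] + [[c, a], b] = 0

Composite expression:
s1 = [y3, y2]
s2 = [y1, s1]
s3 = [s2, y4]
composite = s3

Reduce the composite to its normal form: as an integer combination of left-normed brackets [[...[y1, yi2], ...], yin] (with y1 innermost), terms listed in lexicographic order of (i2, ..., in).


A multilinear Lie element is pinned by y1-initial words (y1 innermost).
Composite bracket: [[y1, [y3, y2]], y4]
The bracket unfolds into 8 signed words via [a, b] = ab - ba (2^3 = 8).
The y1-initial words carry the normal form:
  the word y1y2y3y4 carries sign -1 and contributes -[[[y1, y2], y3], y4]
  the word y1y3y2y4 carries sign +1 and contributes +[[[y1, y3], y2], y4]

-[[[y1, y2], y3], y4] + [[[y1, y3], y2], y4]


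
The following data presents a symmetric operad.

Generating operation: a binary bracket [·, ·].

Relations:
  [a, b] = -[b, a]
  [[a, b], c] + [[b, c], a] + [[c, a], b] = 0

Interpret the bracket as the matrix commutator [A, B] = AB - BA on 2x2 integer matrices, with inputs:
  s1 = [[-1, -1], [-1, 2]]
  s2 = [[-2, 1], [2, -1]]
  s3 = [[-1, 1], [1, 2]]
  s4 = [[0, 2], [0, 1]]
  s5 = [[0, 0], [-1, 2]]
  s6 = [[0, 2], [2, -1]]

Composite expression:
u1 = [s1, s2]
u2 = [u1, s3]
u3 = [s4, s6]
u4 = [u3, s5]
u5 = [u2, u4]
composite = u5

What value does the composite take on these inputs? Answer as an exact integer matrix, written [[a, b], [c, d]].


[[-208, 288], [-64, 208]]

[s1, s2] = [[-1, -4], [7, 1]]
[[s1, s2], s3] = [[-11, -14], [-19, 11]]
[s4, s6] = [[4, -4], [2, -4]]
[[s4, s6], s5] = [[4, -8], [4, -4]]
[[[s1, s2], s3], [[s4, s6], s5]] = [[-208, 288], [-64, 208]]


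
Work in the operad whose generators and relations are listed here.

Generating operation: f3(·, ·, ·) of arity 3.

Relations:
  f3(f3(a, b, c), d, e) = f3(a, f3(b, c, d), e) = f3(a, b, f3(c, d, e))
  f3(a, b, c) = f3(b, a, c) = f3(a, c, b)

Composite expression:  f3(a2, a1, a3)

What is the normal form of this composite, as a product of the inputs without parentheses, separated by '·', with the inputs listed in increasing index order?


a1 · a2 · a3


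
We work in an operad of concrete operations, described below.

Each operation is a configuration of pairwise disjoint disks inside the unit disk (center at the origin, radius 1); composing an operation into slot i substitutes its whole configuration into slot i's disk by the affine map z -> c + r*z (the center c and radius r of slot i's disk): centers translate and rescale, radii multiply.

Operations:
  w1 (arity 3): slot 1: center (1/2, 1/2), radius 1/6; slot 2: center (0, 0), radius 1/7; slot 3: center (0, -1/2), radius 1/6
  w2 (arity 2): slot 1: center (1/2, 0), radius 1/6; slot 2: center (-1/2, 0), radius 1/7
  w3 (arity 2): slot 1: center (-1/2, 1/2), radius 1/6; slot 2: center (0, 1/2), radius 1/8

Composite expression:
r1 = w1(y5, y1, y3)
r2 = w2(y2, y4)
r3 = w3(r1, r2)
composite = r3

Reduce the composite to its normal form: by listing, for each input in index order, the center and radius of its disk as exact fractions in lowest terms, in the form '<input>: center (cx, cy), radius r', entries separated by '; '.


y1: center (-1/2, 1/2), radius 1/42; y2: center (1/16, 1/2), radius 1/48; y3: center (-1/2, 5/12), radius 1/36; y4: center (-1/16, 1/2), radius 1/56; y5: center (-5/12, 7/12), radius 1/36

Each y-disk chains the slot maps above it in w3; radii multiply.
y5: after 2 affine steps, its disk has center (-5/12, 7/12), radius 1/36
y1: after 2 affine steps, its disk has center (-1/2, 1/2), radius 1/42
y3: after 2 affine steps, its disk has center (-1/2, 5/12), radius 1/36
y2: after 2 affine steps, its disk has center (1/16, 1/2), radius 1/48
y4: after 2 affine steps, its disk has center (-1/16, 1/2), radius 1/56


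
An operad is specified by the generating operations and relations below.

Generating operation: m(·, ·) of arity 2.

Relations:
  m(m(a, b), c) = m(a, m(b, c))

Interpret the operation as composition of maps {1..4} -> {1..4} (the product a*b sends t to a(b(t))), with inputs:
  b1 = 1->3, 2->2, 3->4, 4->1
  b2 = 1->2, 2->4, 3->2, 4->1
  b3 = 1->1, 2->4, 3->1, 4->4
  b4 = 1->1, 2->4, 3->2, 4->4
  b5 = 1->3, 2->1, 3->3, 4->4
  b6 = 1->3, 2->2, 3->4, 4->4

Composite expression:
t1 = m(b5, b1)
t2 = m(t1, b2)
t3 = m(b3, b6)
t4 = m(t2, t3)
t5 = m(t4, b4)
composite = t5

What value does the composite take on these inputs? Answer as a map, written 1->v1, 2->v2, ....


1->1, 2->3, 3->3, 4->3

m(b5, b1) = 1->3, 2->1, 3->4, 4->3
m(m(b5, b1), b2) = 1->1, 2->3, 3->1, 4->3
m(b3, b6) = 1->1, 2->4, 3->4, 4->4
m(m(m(b5, b1), b2), m(b3, b6)) = 1->1, 2->3, 3->3, 4->3
m(m(m(m(b5, b1), b2), m(b3, b6)), b4) = 1->1, 2->3, 3->3, 4->3
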